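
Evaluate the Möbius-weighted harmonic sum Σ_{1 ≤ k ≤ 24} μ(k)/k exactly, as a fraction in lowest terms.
Σ μ(k)/k = -249979/223092870

Values of μ(k) for 1 ≤ k ≤ 24: μ(1) = 1, μ(2) = -1, μ(3) = -1, μ(5) = -1, μ(6) = 1, μ(7) = -1, μ(10) = 1, μ(11) = -1, μ(13) = -1, μ(14) = 1, μ(15) = 1, μ(17) = -1, μ(19) = -1, μ(21) = 1, μ(22) = 1, μ(23) = -1, with μ = 0 on non-squarefree integers. Summing μ(k)/k for k where μ(k) ≠ 0 gives -249979/223092870 ≈ -0.0011. (PNT ⟺ this sum → 0 as n → ∞.)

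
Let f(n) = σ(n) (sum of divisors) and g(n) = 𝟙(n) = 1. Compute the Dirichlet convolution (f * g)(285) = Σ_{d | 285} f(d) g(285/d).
(σ * 𝟙)(285) = 735

Divisors of 285: [1, 3, 5, 15, 19, 57, 95, 285]. For each d | 285:
  d = 1: σ(1) · 𝟙(285/1) = 1 · 1 = 1
  d = 3: σ(3) · 𝟙(285/3) = 4 · 1 = 4
  d = 5: σ(5) · 𝟙(285/5) = 6 · 1 = 6
  d = 15: σ(15) · 𝟙(285/15) = 24 · 1 = 24
  d = 19: σ(19) · 𝟙(285/19) = 20 · 1 = 20
  d = 57: σ(57) · 𝟙(285/57) = 80 · 1 = 80
  d = 95: σ(95) · 𝟙(285/95) = 120 · 1 = 120
  d = 285: σ(285) · 𝟙(285/285) = 480 · 1 = 480
Summing: (σ * 𝟙)(285) = 1 + 4 + 6 + 24 + 20 + 80 + 120 + 480 = 735.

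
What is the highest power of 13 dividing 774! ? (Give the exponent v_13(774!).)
v_13(774!) = 63

Legendre's formula: v_p(n!) = Σ_{k ≥ 1} ⌊n / p^k⌋. For p = 13, n = 774, the terms are:
  ⌊774/13^1⌋ = ⌊774/13⌋ = 59
  ⌊774/13^2⌋ = ⌊774/169⌋ = 4
(the next term ⌊774/13^3⌋ = 0, terminating the sum). Summing: v_13(774!) = 59 + 4 = 63.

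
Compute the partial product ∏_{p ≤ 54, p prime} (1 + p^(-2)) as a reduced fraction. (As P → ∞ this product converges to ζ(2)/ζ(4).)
∏ = 5396954168104720000000000/3563579332076505044832837

The primes p ≤ 54 are [2, 3, 5, 7, 11, 13, 17, 19, 23, 29, 31, 37, 41, 43, 47, 53]. For each, (1 + 1/p^2) = (p^2 + 1)/p^2. Multiplying these fractions over p ∈ [2, 3, 5, 7, 11, 13, 17, 19, 23, 29, 31, 37, 41, 43, 47, 53] gives 5396954168104720000000000/3563579332076505044832837. (In the limit P → ∞ this tends to ζ(2)/ζ(4).)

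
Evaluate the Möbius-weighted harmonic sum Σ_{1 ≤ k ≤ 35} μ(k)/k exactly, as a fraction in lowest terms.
Σ μ(k)/k = 2562470143/100280245065

Values of μ(k) for 1 ≤ k ≤ 35: μ(1) = 1, μ(2) = -1, μ(3) = -1, μ(5) = -1, μ(6) = 1, μ(7) = -1, μ(10) = 1, μ(11) = -1, μ(13) = -1, μ(14) = 1, μ(15) = 1, μ(17) = -1, μ(19) = -1, μ(21) = 1, μ(22) = 1, μ(23) = -1, μ(26) = 1, μ(29) = -1, μ(30) = -1, μ(31) = -1, μ(33) = 1, μ(34) = 1, μ(35) = 1, with μ = 0 on non-squarefree integers. Summing μ(k)/k for k where μ(k) ≠ 0 gives 2562470143/100280245065 ≈ 0.0256. (PNT ⟺ this sum → 0 as n → ∞.)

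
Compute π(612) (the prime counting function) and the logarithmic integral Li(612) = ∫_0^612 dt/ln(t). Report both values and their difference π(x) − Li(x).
π(612) = 111;  Li(612) ≈ 119.52;  π(x) − Li(x) ≈ -8.52.

Direct count of primes ≤ 612 gives π(612) = 111. Numerical evaluation of the logarithmic integral gives Li(612) ≈ 119.52. The difference π(x) − Li(x) ≈ -8.52 is typically negative for small/moderate x (Li(x) overestimates), though Littlewood's theorem shows this sign changes infinitely often.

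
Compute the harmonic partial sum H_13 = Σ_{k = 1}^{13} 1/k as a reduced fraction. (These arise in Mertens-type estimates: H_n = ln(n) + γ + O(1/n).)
H_13 = 1145993/360360

Direct summation: H_13 = 1 + 1/2 + ... + 1/13. The least common denominator is lcm(1, ..., 13) = 360360; over this denominator the numerator is 360360 + 180180 + 120120 + 90090 + 72072 + 60060 + 51480 + 45045 + 40040 + 36036 + 32760 + 30030 + 27720 = 1145993, so H_13 = 1145993/360360 (already in lowest terms) ≈ 3.18013. (The PNT-adjacent estimate ln(13) + γ ≈ 3.14217 matches within O(1/n).)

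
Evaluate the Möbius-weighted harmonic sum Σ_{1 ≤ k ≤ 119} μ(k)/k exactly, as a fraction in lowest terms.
Σ μ(k)/k = -57036343158881297864991132838495688289960443/6322010928083521557629041258308732498654937398

Values of μ(k) for 1 ≤ k ≤ 119: μ(1) = 1, μ(2) = -1, μ(3) = -1, μ(5) = -1, μ(6) = 1, μ(7) = -1, μ(10) = 1, μ(11) = -1, μ(13) = -1, μ(14) = 1, μ(15) = 1, μ(17) = -1, μ(19) = -1, μ(21) = 1, μ(22) = 1, μ(23) = -1, μ(26) = 1, μ(29) = -1, μ(30) = -1, μ(31) = -1, μ(33) = 1, μ(34) = 1, μ(35) = 1, μ(37) = -1, μ(38) = 1, μ(39) = 1, μ(41) = -1, μ(42) = -1, μ(43) = -1, μ(46) = 1, μ(47) = -1, μ(51) = 1, μ(53) = -1, μ(55) = 1, μ(57) = 1, μ(58) = 1, μ(59) = -1, μ(61) = -1, μ(62) = 1, μ(65) = 1, μ(66) = -1, μ(67) = -1, μ(69) = 1, μ(70) = -1, μ(71) = -1, μ(73) = -1, μ(74) = 1, μ(77) = 1, μ(78) = -1, μ(79) = -1, μ(82) = 1, μ(83) = -1, μ(85) = 1, μ(86) = 1, μ(87) = 1, μ(89) = -1, μ(91) = 1, μ(93) = 1, μ(94) = 1, μ(95) = 1, μ(97) = -1, μ(101) = -1, μ(102) = -1, μ(103) = -1, μ(105) = -1, μ(106) = 1, μ(107) = -1, μ(109) = -1, μ(110) = -1, μ(111) = 1, μ(113) = -1, μ(114) = -1, μ(115) = 1, μ(118) = 1, μ(119) = 1, with μ = 0 on non-squarefree integers. Summing μ(k)/k for k where μ(k) ≠ 0 gives -57036343158881297864991132838495688289960443/6322010928083521557629041258308732498654937398 ≈ -0.0090. (PNT ⟺ this sum → 0 as n → ∞.)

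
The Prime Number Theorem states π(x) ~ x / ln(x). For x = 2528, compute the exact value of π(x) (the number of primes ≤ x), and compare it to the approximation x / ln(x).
π(2528) = 369;  x/ln(x) ≈ 322.65;  relative error ≈ 12.56%.

Directly count primes up to 2528: π(2528) = 369. The PNT approximation gives 2528/ln(2528) ≈ 2528/7.83518 ≈ 322.65. Relative error (π(x) − x/ln(x)) / π(x) ≈ 12.56%; the approximation is known to undercount slightly (Li(x) is a better estimate).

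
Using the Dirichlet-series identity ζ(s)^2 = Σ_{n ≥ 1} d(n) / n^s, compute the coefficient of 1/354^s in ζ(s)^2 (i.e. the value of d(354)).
d(354) = 8

ζ(s)^2 = (Σ 1/m^s)(Σ 1/k^s). The coefficient of 1/n^s in the product is the number of ordered pairs (m, k) with mk = n, which equals d(n). For n = 354, divisors are [1, 2, 3, 6, 59, 118, 177, 354], so d(354) = 8.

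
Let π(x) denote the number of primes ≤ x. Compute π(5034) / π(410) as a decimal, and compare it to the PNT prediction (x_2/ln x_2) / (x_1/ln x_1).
π(5034)/π(410) = 674/80 ≈ 8.4250;  PNT prediction ≈ 8.6658.

π(410) = 80 and π(5034) = 674, so π(5034)/π(410) ≈ 8.4250. The PNT-predicted ratio is (5034/ln(5034)) / (410/ln(410)) ≈ 8.6658. The two agree to within a few percent, as expected.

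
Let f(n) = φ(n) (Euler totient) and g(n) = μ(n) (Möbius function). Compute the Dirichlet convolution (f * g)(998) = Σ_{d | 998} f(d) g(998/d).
(φ * μ)(998) = 0

Divisors of 998: [1, 2, 499, 998]. For each d | 998:
  d = 1: φ(1) · μ(998/1) = 1 · 1 = 1
  d = 2: φ(2) · μ(998/2) = 1 · -1 = -1
  d = 499: φ(499) · μ(998/499) = 498 · -1 = -498
  d = 998: φ(998) · μ(998/998) = 498 · 1 = 498
Summing: (φ * μ)(998) = 1 + -1 + -498 + 498 = 0.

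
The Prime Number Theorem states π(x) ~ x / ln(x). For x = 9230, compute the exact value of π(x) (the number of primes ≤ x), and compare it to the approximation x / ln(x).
π(9230) = 1144;  x/ln(x) ≈ 1010.93;  relative error ≈ 11.63%.

Directly count primes up to 9230: π(9230) = 1144. The PNT approximation gives 9230/ln(9230) ≈ 9230/9.13021 ≈ 1010.93. Relative error (π(x) − x/ln(x)) / π(x) ≈ 11.63%; the approximation is known to undercount slightly (Li(x) is a better estimate).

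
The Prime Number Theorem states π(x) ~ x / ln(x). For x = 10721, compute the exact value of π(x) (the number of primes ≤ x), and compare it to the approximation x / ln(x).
π(10721) = 1306;  x/ln(x) ≈ 1155.29;  relative error ≈ 11.54%.

Directly count primes up to 10721: π(10721) = 1306. The PNT approximation gives 10721/ln(10721) ≈ 10721/9.27996 ≈ 1155.29. Relative error (π(x) − x/ln(x)) / π(x) ≈ 11.54%; the approximation is known to undercount slightly (Li(x) is a better estimate).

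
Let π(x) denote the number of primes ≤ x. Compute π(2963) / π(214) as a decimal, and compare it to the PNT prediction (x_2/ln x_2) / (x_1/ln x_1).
π(2963)/π(214) = 427/47 ≈ 9.0851;  PNT prediction ≈ 9.2940.

π(214) = 47 and π(2963) = 427, so π(2963)/π(214) ≈ 9.0851. The PNT-predicted ratio is (2963/ln(2963)) / (214/ln(214)) ≈ 9.2940. The two agree to within a few percent, as expected.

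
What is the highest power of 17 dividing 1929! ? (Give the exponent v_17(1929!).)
v_17(1929!) = 119

Legendre's formula: v_p(n!) = Σ_{k ≥ 1} ⌊n / p^k⌋. For p = 17, n = 1929, the terms are:
  ⌊1929/17^1⌋ = ⌊1929/17⌋ = 113
  ⌊1929/17^2⌋ = ⌊1929/289⌋ = 6
(the next term ⌊1929/17^3⌋ = 0, terminating the sum). Summing: v_17(1929!) = 113 + 6 = 119.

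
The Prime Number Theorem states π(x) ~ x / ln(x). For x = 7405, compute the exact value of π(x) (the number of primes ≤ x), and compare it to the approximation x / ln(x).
π(7405) = 939;  x/ln(x) ≈ 831.10;  relative error ≈ 11.49%.

Directly count primes up to 7405: π(7405) = 939. The PNT approximation gives 7405/ln(7405) ≈ 7405/8.90991 ≈ 831.10. Relative error (π(x) − x/ln(x)) / π(x) ≈ 11.49%; the approximation is known to undercount slightly (Li(x) is a better estimate).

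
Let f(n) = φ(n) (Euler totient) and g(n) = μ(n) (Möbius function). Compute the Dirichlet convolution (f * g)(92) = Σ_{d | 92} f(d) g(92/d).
(φ * μ)(92) = 21

Divisors of 92: [1, 2, 4, 23, 46, 92]. For each d | 92:
  d = 1: φ(1) · μ(92/1) = 1 · 0 = 0
  d = 2: φ(2) · μ(92/2) = 1 · 1 = 1
  d = 4: φ(4) · μ(92/4) = 2 · -1 = -2
  d = 23: φ(23) · μ(92/23) = 22 · 0 = 0
  d = 46: φ(46) · μ(92/46) = 22 · -1 = -22
  d = 92: φ(92) · μ(92/92) = 44 · 1 = 44
Summing: (φ * μ)(92) = 0 + 1 + -2 + 0 + -22 + 44 = 21.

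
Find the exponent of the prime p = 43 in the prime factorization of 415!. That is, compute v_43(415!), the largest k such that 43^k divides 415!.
v_43(415!) = 9

Legendre's formula: v_p(n!) = Σ_{k ≥ 1} ⌊n / p^k⌋. For p = 43, n = 415, the terms are:
  ⌊415/43^1⌋ = ⌊415/43⌋ = 9
(the next term ⌊415/43^2⌋ = 0, terminating the sum). Summing: v_43(415!) = 9 = 9.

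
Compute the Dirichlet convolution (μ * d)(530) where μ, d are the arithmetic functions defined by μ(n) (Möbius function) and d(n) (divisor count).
(μ * d)(530) = 1

Divisors of 530: [1, 2, 5, 10, 53, 106, 265, 530]. For each d | 530:
  d = 1: μ(1) · d(530/1) = 1 · 8 = 8
  d = 2: μ(2) · d(530/2) = -1 · 4 = -4
  d = 5: μ(5) · d(530/5) = -1 · 4 = -4
  d = 10: μ(10) · d(530/10) = 1 · 2 = 2
  d = 53: μ(53) · d(530/53) = -1 · 4 = -4
  d = 106: μ(106) · d(530/106) = 1 · 2 = 2
  d = 265: μ(265) · d(530/265) = 1 · 2 = 2
  d = 530: μ(530) · d(530/530) = -1 · 1 = -1
Summing: (μ * d)(530) = 8 + -4 + -4 + 2 + -4 + 2 + 2 + -1 = 1.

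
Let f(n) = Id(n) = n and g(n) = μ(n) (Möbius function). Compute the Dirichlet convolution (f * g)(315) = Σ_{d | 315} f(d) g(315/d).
(Id * μ)(315) = 144

Divisors of 315: [1, 3, 5, 7, 9, 15, 21, 35, 45, 63, 105, 315]. For each d | 315:
  d = 1: Id(1) · μ(315/1) = 1 · 0 = 0
  d = 3: Id(3) · μ(315/3) = 3 · -1 = -3
  d = 5: Id(5) · μ(315/5) = 5 · 0 = 0
  d = 7: Id(7) · μ(315/7) = 7 · 0 = 0
  d = 9: Id(9) · μ(315/9) = 9 · 1 = 9
  d = 15: Id(15) · μ(315/15) = 15 · 1 = 15
  d = 21: Id(21) · μ(315/21) = 21 · 1 = 21
  d = 35: Id(35) · μ(315/35) = 35 · 0 = 0
  d = 45: Id(45) · μ(315/45) = 45 · -1 = -45
  d = 63: Id(63) · μ(315/63) = 63 · -1 = -63
  d = 105: Id(105) · μ(315/105) = 105 · -1 = -105
  d = 315: Id(315) · μ(315/315) = 315 · 1 = 315
Summing: (Id * μ)(315) = 0 + -3 + 0 + 0 + 9 + 15 + 21 + 0 + -45 + -63 + -105 + 315 = 144.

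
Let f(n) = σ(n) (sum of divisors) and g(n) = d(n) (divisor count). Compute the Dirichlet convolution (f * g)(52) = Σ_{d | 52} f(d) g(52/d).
(σ * d)(52) = 256

Divisors of 52: [1, 2, 4, 13, 26, 52]. For each d | 52:
  d = 1: σ(1) · d(52/1) = 1 · 6 = 6
  d = 2: σ(2) · d(52/2) = 3 · 4 = 12
  d = 4: σ(4) · d(52/4) = 7 · 2 = 14
  d = 13: σ(13) · d(52/13) = 14 · 3 = 42
  d = 26: σ(26) · d(52/26) = 42 · 2 = 84
  d = 52: σ(52) · d(52/52) = 98 · 1 = 98
Summing: (σ * d)(52) = 6 + 12 + 14 + 42 + 84 + 98 = 256.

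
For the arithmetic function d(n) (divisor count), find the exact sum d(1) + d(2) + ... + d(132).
Σ_{n ≤ 132} d(n) = 671

Compute d(n) for each 1 ≤ n ≤ 132: d(1) = 1, d(2) = 2, d(3) = 2, d(4) = 3, d(5) = 2, d(6) = 4, d(7) = 2, d(8) = 4, d(9) = 3, d(10) = 4, d(11) = 2, d(12) = 6, d(13) = 2, d(14) = 4, d(15) = 4, d(16) = 5, d(17) = 2, d(18) = 6, d(19) = 2, d(20) = 6, d(21) = 4, d(22) = 4, d(23) = 2, d(24) = 8, d(25) = 3, d(26) = 4, d(27) = 4, d(28) = 6, d(29) = 2, d(30) = 8, d(31) = 2, d(32) = 6, d(33) = 4, d(34) = 4, d(35) = 4, d(36) = 9, d(37) = 2, d(38) = 4, d(39) = 4, d(40) = 8, d(41) = 2, d(42) = 8, d(43) = 2, d(44) = 6, d(45) = 6, d(46) = 4, d(47) = 2, d(48) = 10, d(49) = 3, d(50) = 6, d(51) = 4, d(52) = 6, d(53) = 2, d(54) = 8, d(55) = 4, d(56) = 8, d(57) = 4, d(58) = 4, d(59) = 2, d(60) = 12, d(61) = 2, d(62) = 4, d(63) = 6, d(64) = 7, d(65) = 4, d(66) = 8, d(67) = 2, d(68) = 6, d(69) = 4, d(70) = 8, d(71) = 2, d(72) = 12, d(73) = 2, d(74) = 4, d(75) = 6, d(76) = 6, d(77) = 4, d(78) = 8, d(79) = 2, d(80) = 10, d(81) = 5, d(82) = 4, d(83) = 2, d(84) = 12, d(85) = 4, d(86) = 4, d(87) = 4, d(88) = 8, d(89) = 2, d(90) = 12, d(91) = 4, d(92) = 6, d(93) = 4, d(94) = 4, d(95) = 4, d(96) = 12, d(97) = 2, d(98) = 6, d(99) = 6, d(100) = 9, d(101) = 2, d(102) = 8, d(103) = 2, d(104) = 8, d(105) = 8, d(106) = 4, d(107) = 2, d(108) = 12, d(109) = 2, d(110) = 8, d(111) = 4, d(112) = 10, d(113) = 2, d(114) = 8, d(115) = 4, d(116) = 6, d(117) = 6, d(118) = 4, d(119) = 4, d(120) = 16, d(121) = 3, d(122) = 4, d(123) = 4, d(124) = 6, d(125) = 4, d(126) = 12, d(127) = 2, d(128) = 8, d(129) = 4, d(130) = 8, d(131) = 2, d(132) = 12. Summing all 132 values: 671. (Dirichlet's divisor formula: Σ_{n ≤ x} d(n) = x ln(x) + (2γ − 1) x + O(√x). For x = 132, the asymptotic estimate is ≈ 664.91.)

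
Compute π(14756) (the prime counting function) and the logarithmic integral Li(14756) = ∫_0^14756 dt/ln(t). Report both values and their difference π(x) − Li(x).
π(14756) = 1728;  Li(14756) ≈ 1751.23;  π(x) − Li(x) ≈ -23.23.

Direct count of primes ≤ 14756 gives π(14756) = 1728. Numerical evaluation of the logarithmic integral gives Li(14756) ≈ 1751.23. The difference π(x) − Li(x) ≈ -23.23 is typically negative for small/moderate x (Li(x) overestimates), though Littlewood's theorem shows this sign changes infinitely often.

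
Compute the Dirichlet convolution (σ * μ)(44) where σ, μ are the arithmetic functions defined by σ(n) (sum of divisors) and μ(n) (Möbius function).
(σ * μ)(44) = 44

Divisors of 44: [1, 2, 4, 11, 22, 44]. For each d | 44:
  d = 1: σ(1) · μ(44/1) = 1 · 0 = 0
  d = 2: σ(2) · μ(44/2) = 3 · 1 = 3
  d = 4: σ(4) · μ(44/4) = 7 · -1 = -7
  d = 11: σ(11) · μ(44/11) = 12 · 0 = 0
  d = 22: σ(22) · μ(44/22) = 36 · -1 = -36
  d = 44: σ(44) · μ(44/44) = 84 · 1 = 84
Summing: (σ * μ)(44) = 0 + 3 + -7 + 0 + -36 + 84 = 44.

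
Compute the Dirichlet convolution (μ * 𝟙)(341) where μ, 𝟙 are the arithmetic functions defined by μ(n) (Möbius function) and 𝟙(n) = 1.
(μ * 𝟙)(341) = 0

Divisors of 341: [1, 11, 31, 341]. For each d | 341:
  d = 1: μ(1) · 𝟙(341/1) = 1 · 1 = 1
  d = 11: μ(11) · 𝟙(341/11) = -1 · 1 = -1
  d = 31: μ(31) · 𝟙(341/31) = -1 · 1 = -1
  d = 341: μ(341) · 𝟙(341/341) = 1 · 1 = 1
Summing: (μ * 𝟙)(341) = 1 + -1 + -1 + 1 = 0.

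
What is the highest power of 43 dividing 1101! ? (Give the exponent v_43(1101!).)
v_43(1101!) = 25

Legendre's formula: v_p(n!) = Σ_{k ≥ 1} ⌊n / p^k⌋. For p = 43, n = 1101, the terms are:
  ⌊1101/43^1⌋ = ⌊1101/43⌋ = 25
(the next term ⌊1101/43^2⌋ = 0, terminating the sum). Summing: v_43(1101!) = 25 = 25.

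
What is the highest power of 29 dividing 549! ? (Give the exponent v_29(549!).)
v_29(549!) = 18

Legendre's formula: v_p(n!) = Σ_{k ≥ 1} ⌊n / p^k⌋. For p = 29, n = 549, the terms are:
  ⌊549/29^1⌋ = ⌊549/29⌋ = 18
(the next term ⌊549/29^2⌋ = 0, terminating the sum). Summing: v_29(549!) = 18 = 18.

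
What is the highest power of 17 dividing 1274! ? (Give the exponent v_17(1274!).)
v_17(1274!) = 78

Legendre's formula: v_p(n!) = Σ_{k ≥ 1} ⌊n / p^k⌋. For p = 17, n = 1274, the terms are:
  ⌊1274/17^1⌋ = ⌊1274/17⌋ = 74
  ⌊1274/17^2⌋ = ⌊1274/289⌋ = 4
(the next term ⌊1274/17^3⌋ = 0, terminating the sum). Summing: v_17(1274!) = 74 + 4 = 78.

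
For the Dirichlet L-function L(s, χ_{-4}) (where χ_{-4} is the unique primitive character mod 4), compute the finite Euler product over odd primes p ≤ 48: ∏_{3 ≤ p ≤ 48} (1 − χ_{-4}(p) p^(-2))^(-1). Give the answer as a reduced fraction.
∏ = 114726379539814929565547/125247697987829760000000

The odd primes p ≤ 48 are [3, 5, 7, 11, 13, 17, 19, 23, 29, 31, 37, 41, 43, 47]. For each, χ(p) = 1 if p ≡ 1 mod 4, χ(p) = −1 if p ≡ 3 mod 4. Taking (1 − χ(p)/p^2)^(-1) = p^2/(p^2 − χ(p)): (1 − (-1)/3^2)^(-1) · (1 − (1)/5^2)^(-1) · (1 − (-1)/7^2)^(-1) · (1 − (-1)/11^2)^(-1) · (1 − (1)/13^2)^(-1) · (1 − (1)/17^2)^(-1) · (1 − (-1)/19^2)^(-1) · (1 − (-1)/23^2)^(-1) · (1 − (1)/29^2)^(-1) · (1 − (-1)/31^2)^(-1) · (1 − (1)/37^2)^(-1) · (1 − (1)/41^2)^(-1) · (1 − (-1)/43^2)^(-1) · (1 − (-1)/47^2)^(-1) = 114726379539814929565547/125247697987829760000000.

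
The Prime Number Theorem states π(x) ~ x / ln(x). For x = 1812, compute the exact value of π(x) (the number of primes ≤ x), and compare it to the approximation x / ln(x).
π(1812) = 280;  x/ln(x) ≈ 241.53;  relative error ≈ 13.74%.

Directly count primes up to 1812: π(1812) = 280. The PNT approximation gives 1812/ln(1812) ≈ 1812/7.50219 ≈ 241.53. Relative error (π(x) − x/ln(x)) / π(x) ≈ 13.74%; the approximation is known to undercount slightly (Li(x) is a better estimate).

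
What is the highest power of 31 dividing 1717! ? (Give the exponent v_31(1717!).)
v_31(1717!) = 56

Legendre's formula: v_p(n!) = Σ_{k ≥ 1} ⌊n / p^k⌋. For p = 31, n = 1717, the terms are:
  ⌊1717/31^1⌋ = ⌊1717/31⌋ = 55
  ⌊1717/31^2⌋ = ⌊1717/961⌋ = 1
(the next term ⌊1717/31^3⌋ = 0, terminating the sum). Summing: v_31(1717!) = 55 + 1 = 56.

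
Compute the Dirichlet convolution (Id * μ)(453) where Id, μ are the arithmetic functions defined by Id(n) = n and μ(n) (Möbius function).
(Id * μ)(453) = 300

Divisors of 453: [1, 3, 151, 453]. For each d | 453:
  d = 1: Id(1) · μ(453/1) = 1 · 1 = 1
  d = 3: Id(3) · μ(453/3) = 3 · -1 = -3
  d = 151: Id(151) · μ(453/151) = 151 · -1 = -151
  d = 453: Id(453) · μ(453/453) = 453 · 1 = 453
Summing: (Id * μ)(453) = 1 + -3 + -151 + 453 = 300.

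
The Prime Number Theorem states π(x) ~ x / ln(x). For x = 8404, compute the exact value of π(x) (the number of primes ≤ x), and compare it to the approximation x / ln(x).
π(8404) = 1051;  x/ln(x) ≈ 930.01;  relative error ≈ 11.51%.

Directly count primes up to 8404: π(8404) = 1051. The PNT approximation gives 8404/ln(8404) ≈ 8404/9.03646 ≈ 930.01. Relative error (π(x) − x/ln(x)) / π(x) ≈ 11.51%; the approximation is known to undercount slightly (Li(x) is a better estimate).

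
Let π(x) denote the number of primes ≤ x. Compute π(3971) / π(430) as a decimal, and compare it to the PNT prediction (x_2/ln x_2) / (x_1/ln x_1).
π(3971)/π(430) = 549/82 ≈ 6.6951;  PNT prediction ≈ 6.7576.

π(430) = 82 and π(3971) = 549, so π(3971)/π(430) ≈ 6.6951. The PNT-predicted ratio is (3971/ln(3971)) / (430/ln(430)) ≈ 6.7576. The two agree to within a few percent, as expected.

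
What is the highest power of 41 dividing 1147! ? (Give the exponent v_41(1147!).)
v_41(1147!) = 27

Legendre's formula: v_p(n!) = Σ_{k ≥ 1} ⌊n / p^k⌋. For p = 41, n = 1147, the terms are:
  ⌊1147/41^1⌋ = ⌊1147/41⌋ = 27
(the next term ⌊1147/41^2⌋ = 0, terminating the sum). Summing: v_41(1147!) = 27 = 27.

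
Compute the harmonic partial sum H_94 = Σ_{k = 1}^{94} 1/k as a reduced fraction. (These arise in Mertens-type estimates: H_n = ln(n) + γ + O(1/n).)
H_94 = 3684269126502577787295988888472646995861/718766754945489455304472257065075294400

Direct summation: H_94 = 1 + 1/2 + ... + 1/94. The least common denominator is lcm(1, ..., 94) = 718766754945489455304472257065075294400; over this denominator the numerator is 718766754945489455304472257065075294400 + 359383377472744727652236128532537647200 + 239588918315163151768157419021691764800 + 179691688736372363826118064266268823600 + 143753350989097891060894451413015058880 + 119794459157581575884078709510845882400 + 102680964992212779329210322437867899200 + 89845844368186181913059032133134411800 + 79862972771721050589385806340563921600 + 71876675494548945530447225706507529440 + 65342432267771768664042932460461390400 + 59897229578790787942039354755422941200 + 55289750380422265792651712081928868800 + 51340482496106389664605161218933949600 + 47917783663032630353631483804338352960 + 44922922184093090956529516066567205900 + 42280397349734673841439544533239723200 + 39931486385860525294692903170281960800 + 37829829207657339752866960898161857600 + 35938337747274472765223612853253764720 + 34226988330737593109736774145955966400 + 32671216133885884332021466230230695200 + 31250728475890845882803141611525012800 + 29948614789395393971019677377711470600 + 28750670197819578212178890282603011776 + 27644875190211132896325856040964434400 + 26620990923907016863128602113521307200 + 25670241248053194832302580609466974800 + 24785060515361705355326629553968113600 + 23958891831516315176815741902169176480 + 23186024353080305009821685711776622400 + 22461461092046545478264758033283602950 + 21780810755923922888014310820153796800 + 21140198674867336920719772266619861600 + 20536192998442555865842064487573579840 + 19965743192930262647346451585140980400 + 19426128512040255548769520461218251200 + 18914914603828669876433480449080928800 + 18429916793474088597550570693976289600 + 17969168873637236382611806426626882360 + 17530896462085108665962737977196958400 + 17113494165368796554868387072977983200 + 16715505928964871053592378071280820800 + 16335608066942942166010733115115347600 + 15972594554344210117877161268112784320 + 15625364237945422941401570805762506400 + 15292909679691265006478133129044155200 + 14974307394697696985509838688855735300 + 14668709284601825618458617491123985600 + 14375335098909789106089445141301505888 + 14093465783244891280479848177746574400 + 13822437595105566448162928020482217200 + 13561636885763951986876835038963684800 + 13310495461953508431564301056760653600 + 13068486453554353732808586492092278080 + 12835120624026597416151290304733487400 + 12609943069219113250955653632720619200 + 12392530257680852677663314776984056800 + 12182487371957448394991055204492801600 + 11979445915758157588407870951084588240 + 11783061556483433693515938640411070400 + 11593012176540152504910842855888311200 + 11408996110245864369912258048651988800 + 11230730546023272739132379016641801475 + 11057950076084453158530342416385773760 + 10890405377961961444007155410076898400 + 10727862014111782914992123239777243200 + 10570099337433668460359886133309930800 + 10416909491963615294267713870508337600 + 10268096499221277932921032243786789920 + 10123475421767457116964397986832046400 + 9982871596465131323673225792570490200 + 9846119930760129524718798041987332800 + 9713064256020127774384760230609125600 + 9583556732606526070726296760867670592 + 9457457301914334938216740224540464400 + 9334633181110252666291847494351627200 + 9214958396737044298775285346988144800 + 9098313353740372851955345026140193600 + 8984584436818618191305903213313441180 + 8873663641302338954376200704507102400 + 8765448231042554332981368988598479200 + 8659840421029993437403280205603316800 + 8556747082684398277434193536488991600 + 8456079469946934768287908906647944640 + 8357752964482435526796189035640410400 + 8261686838453901785108876517989371200 + 8167804033471471083005366557557673800 + 8076030954443701744994070304101969600 + 7986297277172105058938580634056392160 + 7898535768631752256093101725989838400 + 7812682118972711470700785402881253200 + 7728674784360101669940561903925540800 + 7646454839845632503239066564522077600 = 3684269126502577787295988888472646995861, so H_94 = 3684269126502577787295988888472646995861/718766754945489455304472257065075294400 (already in lowest terms) ≈ 5.12582. (The PNT-adjacent estimate ln(94) + γ ≈ 5.12051 matches within O(1/n).)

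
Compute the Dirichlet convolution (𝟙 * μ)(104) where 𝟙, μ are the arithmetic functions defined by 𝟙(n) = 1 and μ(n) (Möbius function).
(𝟙 * μ)(104) = 0

Divisors of 104: [1, 2, 4, 8, 13, 26, 52, 104]. For each d | 104:
  d = 1: 𝟙(1) · μ(104/1) = 1 · 0 = 0
  d = 2: 𝟙(2) · μ(104/2) = 1 · 0 = 0
  d = 4: 𝟙(4) · μ(104/4) = 1 · 1 = 1
  d = 8: 𝟙(8) · μ(104/8) = 1 · -1 = -1
  d = 13: 𝟙(13) · μ(104/13) = 1 · 0 = 0
  d = 26: 𝟙(26) · μ(104/26) = 1 · 0 = 0
  d = 52: 𝟙(52) · μ(104/52) = 1 · -1 = -1
  d = 104: 𝟙(104) · μ(104/104) = 1 · 1 = 1
Summing: (𝟙 * μ)(104) = 0 + 0 + 1 + -1 + 0 + 0 + -1 + 1 = 0.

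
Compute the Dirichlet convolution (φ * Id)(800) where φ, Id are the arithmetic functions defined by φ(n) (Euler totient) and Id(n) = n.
(φ * Id)(800) = 7280

Divisors of 800: [1, 2, 4, 5, 8, 10, 16, 20, 25, 32, 40, 50, 80, 100, 160, 200, 400, 800]. For each d | 800:
  d = 1: φ(1) · Id(800/1) = 1 · 800 = 800
  d = 2: φ(2) · Id(800/2) = 1 · 400 = 400
  d = 4: φ(4) · Id(800/4) = 2 · 200 = 400
  d = 5: φ(5) · Id(800/5) = 4 · 160 = 640
  d = 8: φ(8) · Id(800/8) = 4 · 100 = 400
  d = 10: φ(10) · Id(800/10) = 4 · 80 = 320
  d = 16: φ(16) · Id(800/16) = 8 · 50 = 400
  d = 20: φ(20) · Id(800/20) = 8 · 40 = 320
  d = 25: φ(25) · Id(800/25) = 20 · 32 = 640
  d = 32: φ(32) · Id(800/32) = 16 · 25 = 400
  d = 40: φ(40) · Id(800/40) = 16 · 20 = 320
  d = 50: φ(50) · Id(800/50) = 20 · 16 = 320
  d = 80: φ(80) · Id(800/80) = 32 · 10 = 320
  d = 100: φ(100) · Id(800/100) = 40 · 8 = 320
  d = 160: φ(160) · Id(800/160) = 64 · 5 = 320
  d = 200: φ(200) · Id(800/200) = 80 · 4 = 320
  d = 400: φ(400) · Id(800/400) = 160 · 2 = 320
  d = 800: φ(800) · Id(800/800) = 320 · 1 = 320
Summing: (φ * Id)(800) = 800 + 400 + 400 + 640 + 400 + 320 + 400 + 320 + 640 + 400 + 320 + 320 + 320 + 320 + 320 + 320 + 320 + 320 = 7280.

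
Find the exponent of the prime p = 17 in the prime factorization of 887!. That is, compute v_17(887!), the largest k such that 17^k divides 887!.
v_17(887!) = 55

Legendre's formula: v_p(n!) = Σ_{k ≥ 1} ⌊n / p^k⌋. For p = 17, n = 887, the terms are:
  ⌊887/17^1⌋ = ⌊887/17⌋ = 52
  ⌊887/17^2⌋ = ⌊887/289⌋ = 3
(the next term ⌊887/17^3⌋ = 0, terminating the sum). Summing: v_17(887!) = 52 + 3 = 55.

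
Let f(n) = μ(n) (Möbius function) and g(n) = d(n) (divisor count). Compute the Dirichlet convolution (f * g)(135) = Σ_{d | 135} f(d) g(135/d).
(μ * d)(135) = 1

Divisors of 135: [1, 3, 5, 9, 15, 27, 45, 135]. For each d | 135:
  d = 1: μ(1) · d(135/1) = 1 · 8 = 8
  d = 3: μ(3) · d(135/3) = -1 · 6 = -6
  d = 5: μ(5) · d(135/5) = -1 · 4 = -4
  d = 9: μ(9) · d(135/9) = 0 · 4 = 0
  d = 15: μ(15) · d(135/15) = 1 · 3 = 3
  d = 27: μ(27) · d(135/27) = 0 · 2 = 0
  d = 45: μ(45) · d(135/45) = 0 · 2 = 0
  d = 135: μ(135) · d(135/135) = 0 · 1 = 0
Summing: (μ * d)(135) = 8 + -6 + -4 + 0 + 3 + 0 + 0 + 0 = 1.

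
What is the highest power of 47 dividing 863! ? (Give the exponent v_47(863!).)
v_47(863!) = 18

Legendre's formula: v_p(n!) = Σ_{k ≥ 1} ⌊n / p^k⌋. For p = 47, n = 863, the terms are:
  ⌊863/47^1⌋ = ⌊863/47⌋ = 18
(the next term ⌊863/47^2⌋ = 0, terminating the sum). Summing: v_47(863!) = 18 = 18.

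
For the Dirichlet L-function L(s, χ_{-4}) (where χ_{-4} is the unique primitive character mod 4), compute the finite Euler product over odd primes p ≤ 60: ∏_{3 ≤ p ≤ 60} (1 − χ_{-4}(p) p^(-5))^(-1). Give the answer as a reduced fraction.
∏ = 34538337851474581952741276429072842761309710837968927162241490274877420523772051911439/34671551917835326033172056215145617687895117707924911462190255983143219500310572564480

The odd primes p ≤ 60 are [3, 5, 7, 11, 13, 17, 19, 23, 29, 31, 37, 41, 43, 47, 53, 59]. For each, χ(p) = 1 if p ≡ 1 mod 4, χ(p) = −1 if p ≡ 3 mod 4. Taking (1 − χ(p)/p^5)^(-1) = p^5/(p^5 − χ(p)): (1 − (-1)/3^5)^(-1) · (1 − (1)/5^5)^(-1) · (1 − (-1)/7^5)^(-1) · (1 − (-1)/11^5)^(-1) · (1 − (1)/13^5)^(-1) · (1 − (1)/17^5)^(-1) · (1 − (-1)/19^5)^(-1) · (1 − (-1)/23^5)^(-1) · (1 − (1)/29^5)^(-1) · (1 − (-1)/31^5)^(-1) · (1 − (1)/37^5)^(-1) · (1 − (1)/41^5)^(-1) · (1 − (-1)/43^5)^(-1) · (1 − (-1)/47^5)^(-1) · (1 − (1)/53^5)^(-1) · (1 − (-1)/59^5)^(-1) = 34538337851474581952741276429072842761309710837968927162241490274877420523772051911439/34671551917835326033172056215145617687895117707924911462190255983143219500310572564480.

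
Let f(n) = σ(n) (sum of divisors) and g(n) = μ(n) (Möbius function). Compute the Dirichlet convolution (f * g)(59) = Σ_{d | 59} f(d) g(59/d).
(σ * μ)(59) = 59

Divisors of 59: [1, 59]. For each d | 59:
  d = 1: σ(1) · μ(59/1) = 1 · -1 = -1
  d = 59: σ(59) · μ(59/59) = 60 · 1 = 60
Summing: (σ * μ)(59) = -1 + 60 = 59.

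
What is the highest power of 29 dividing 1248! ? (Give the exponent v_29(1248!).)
v_29(1248!) = 44

Legendre's formula: v_p(n!) = Σ_{k ≥ 1} ⌊n / p^k⌋. For p = 29, n = 1248, the terms are:
  ⌊1248/29^1⌋ = ⌊1248/29⌋ = 43
  ⌊1248/29^2⌋ = ⌊1248/841⌋ = 1
(the next term ⌊1248/29^3⌋ = 0, terminating the sum). Summing: v_29(1248!) = 43 + 1 = 44.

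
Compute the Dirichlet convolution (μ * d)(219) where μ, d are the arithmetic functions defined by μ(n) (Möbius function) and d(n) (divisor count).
(μ * d)(219) = 1

Divisors of 219: [1, 3, 73, 219]. For each d | 219:
  d = 1: μ(1) · d(219/1) = 1 · 4 = 4
  d = 3: μ(3) · d(219/3) = -1 · 2 = -2
  d = 73: μ(73) · d(219/73) = -1 · 2 = -2
  d = 219: μ(219) · d(219/219) = 1 · 1 = 1
Summing: (μ * d)(219) = 4 + -2 + -2 + 1 = 1.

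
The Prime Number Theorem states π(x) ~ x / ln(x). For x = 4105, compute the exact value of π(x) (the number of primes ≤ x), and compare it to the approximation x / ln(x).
π(4105) = 565;  x/ln(x) ≈ 493.39;  relative error ≈ 12.67%.

Directly count primes up to 4105: π(4105) = 565. The PNT approximation gives 4105/ln(4105) ≈ 4105/8.31996 ≈ 493.39. Relative error (π(x) − x/ln(x)) / π(x) ≈ 12.67%; the approximation is known to undercount slightly (Li(x) is a better estimate).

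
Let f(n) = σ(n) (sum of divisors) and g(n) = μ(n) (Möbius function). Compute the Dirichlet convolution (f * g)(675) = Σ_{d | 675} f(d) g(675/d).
(σ * μ)(675) = 675

Divisors of 675: [1, 3, 5, 9, 15, 25, 27, 45, 75, 135, 225, 675]. For each d | 675:
  d = 1: σ(1) · μ(675/1) = 1 · 0 = 0
  d = 3: σ(3) · μ(675/3) = 4 · 0 = 0
  d = 5: σ(5) · μ(675/5) = 6 · 0 = 0
  d = 9: σ(9) · μ(675/9) = 13 · 0 = 0
  d = 15: σ(15) · μ(675/15) = 24 · 0 = 0
  d = 25: σ(25) · μ(675/25) = 31 · 0 = 0
  d = 27: σ(27) · μ(675/27) = 40 · 0 = 0
  d = 45: σ(45) · μ(675/45) = 78 · 1 = 78
  d = 75: σ(75) · μ(675/75) = 124 · 0 = 0
  d = 135: σ(135) · μ(675/135) = 240 · -1 = -240
  d = 225: σ(225) · μ(675/225) = 403 · -1 = -403
  d = 675: σ(675) · μ(675/675) = 1240 · 1 = 1240
Summing: (σ * μ)(675) = 0 + 0 + 0 + 0 + 0 + 0 + 0 + 78 + 0 + -240 + -403 + 1240 = 675.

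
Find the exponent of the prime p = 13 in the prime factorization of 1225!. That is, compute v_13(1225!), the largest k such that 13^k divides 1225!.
v_13(1225!) = 101

Legendre's formula: v_p(n!) = Σ_{k ≥ 1} ⌊n / p^k⌋. For p = 13, n = 1225, the terms are:
  ⌊1225/13^1⌋ = ⌊1225/13⌋ = 94
  ⌊1225/13^2⌋ = ⌊1225/169⌋ = 7
(the next term ⌊1225/13^3⌋ = 0, terminating the sum). Summing: v_13(1225!) = 94 + 7 = 101.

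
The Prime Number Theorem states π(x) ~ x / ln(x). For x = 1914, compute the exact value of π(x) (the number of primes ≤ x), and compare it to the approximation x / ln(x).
π(1914) = 293;  x/ln(x) ≈ 253.28;  relative error ≈ 13.56%.

Directly count primes up to 1914: π(1914) = 293. The PNT approximation gives 1914/ln(1914) ≈ 1914/7.55695 ≈ 253.28. Relative error (π(x) − x/ln(x)) / π(x) ≈ 13.56%; the approximation is known to undercount slightly (Li(x) is a better estimate).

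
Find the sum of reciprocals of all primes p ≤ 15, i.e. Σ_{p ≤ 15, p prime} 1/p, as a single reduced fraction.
Σ 1/p = 40361/30030

π(15) = 6, so the primes ≤ 15 are [2, 3, 5, 7, 11, 13]. Summing 1/p over these primes: 40361/30030 ≈ 1.3440. Mertens estimate ln ln(15) + 0.2615 ≈ 1.2577.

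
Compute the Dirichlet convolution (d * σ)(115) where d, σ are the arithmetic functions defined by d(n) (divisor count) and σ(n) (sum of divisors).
(d * σ)(115) = 208

Divisors of 115: [1, 5, 23, 115]. For each d | 115:
  d = 1: d(1) · σ(115/1) = 1 · 144 = 144
  d = 5: d(5) · σ(115/5) = 2 · 24 = 48
  d = 23: d(23) · σ(115/23) = 2 · 6 = 12
  d = 115: d(115) · σ(115/115) = 4 · 1 = 4
Summing: (d * σ)(115) = 144 + 48 + 12 + 4 = 208.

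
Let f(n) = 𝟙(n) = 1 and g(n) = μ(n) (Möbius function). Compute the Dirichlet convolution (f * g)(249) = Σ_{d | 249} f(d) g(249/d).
(𝟙 * μ)(249) = 0

Divisors of 249: [1, 3, 83, 249]. For each d | 249:
  d = 1: 𝟙(1) · μ(249/1) = 1 · 1 = 1
  d = 3: 𝟙(3) · μ(249/3) = 1 · -1 = -1
  d = 83: 𝟙(83) · μ(249/83) = 1 · -1 = -1
  d = 249: 𝟙(249) · μ(249/249) = 1 · 1 = 1
Summing: (𝟙 * μ)(249) = 1 + -1 + -1 + 1 = 0.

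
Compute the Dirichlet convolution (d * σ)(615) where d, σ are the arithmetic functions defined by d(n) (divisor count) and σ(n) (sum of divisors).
(d * σ)(615) = 2112

Divisors of 615: [1, 3, 5, 15, 41, 123, 205, 615]. For each d | 615:
  d = 1: d(1) · σ(615/1) = 1 · 1008 = 1008
  d = 3: d(3) · σ(615/3) = 2 · 252 = 504
  d = 5: d(5) · σ(615/5) = 2 · 168 = 336
  d = 15: d(15) · σ(615/15) = 4 · 42 = 168
  d = 41: d(41) · σ(615/41) = 2 · 24 = 48
  d = 123: d(123) · σ(615/123) = 4 · 6 = 24
  d = 205: d(205) · σ(615/205) = 4 · 4 = 16
  d = 615: d(615) · σ(615/615) = 8 · 1 = 8
Summing: (d * σ)(615) = 1008 + 504 + 336 + 168 + 48 + 24 + 16 + 8 = 2112.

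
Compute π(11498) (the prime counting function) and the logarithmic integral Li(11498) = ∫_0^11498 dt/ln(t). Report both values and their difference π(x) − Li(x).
π(11498) = 1387;  Li(11498) ≈ 1407.53;  π(x) − Li(x) ≈ -20.53.

Direct count of primes ≤ 11498 gives π(11498) = 1387. Numerical evaluation of the logarithmic integral gives Li(11498) ≈ 1407.53. The difference π(x) − Li(x) ≈ -20.53 is typically negative for small/moderate x (Li(x) overestimates), though Littlewood's theorem shows this sign changes infinitely often.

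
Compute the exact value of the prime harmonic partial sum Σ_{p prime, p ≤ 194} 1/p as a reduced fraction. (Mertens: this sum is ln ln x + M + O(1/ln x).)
Σ 1/p = 385774678978047295113064712800727674369526436922217581784412894295689697835549/198962376391690981640415251545285153602734402721821058212203976095413910572270

π(194) = 44, so the primes ≤ 194 are [2, 3, 5, 7, 11, 13, 17, 19, 23, 29, 31, 37, 41, 43, 47, 53, 59, 61, 67, 71, 73, 79, 83, 89, 97, 101, 103, 107, 109, 113, 127, 131, 137, 139, 149, 151, 157, 163, 167, 173, 179, 181, 191, 193]. Summing 1/p over these primes: 385774678978047295113064712800727674369526436922217581784412894295689697835549/198962376391690981640415251545285153602734402721821058212203976095413910572270 ≈ 1.9389. Mertens estimate ln ln(194) + 0.2615 ≈ 1.9231.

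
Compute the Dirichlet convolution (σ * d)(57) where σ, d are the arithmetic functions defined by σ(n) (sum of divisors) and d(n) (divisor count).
(σ * d)(57) = 132

Divisors of 57: [1, 3, 19, 57]. For each d | 57:
  d = 1: σ(1) · d(57/1) = 1 · 4 = 4
  d = 3: σ(3) · d(57/3) = 4 · 2 = 8
  d = 19: σ(19) · d(57/19) = 20 · 2 = 40
  d = 57: σ(57) · d(57/57) = 80 · 1 = 80
Summing: (σ * d)(57) = 4 + 8 + 40 + 80 = 132.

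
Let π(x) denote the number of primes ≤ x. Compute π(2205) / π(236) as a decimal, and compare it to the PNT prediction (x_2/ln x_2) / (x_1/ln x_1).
π(2205)/π(236) = 328/51 ≈ 6.4314;  PNT prediction ≈ 6.6311.

π(236) = 51 and π(2205) = 328, so π(2205)/π(236) ≈ 6.4314. The PNT-predicted ratio is (2205/ln(2205)) / (236/ln(236)) ≈ 6.6311. The two agree to within a few percent, as expected.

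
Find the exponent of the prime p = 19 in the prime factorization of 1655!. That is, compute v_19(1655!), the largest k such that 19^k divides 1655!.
v_19(1655!) = 91

Legendre's formula: v_p(n!) = Σ_{k ≥ 1} ⌊n / p^k⌋. For p = 19, n = 1655, the terms are:
  ⌊1655/19^1⌋ = ⌊1655/19⌋ = 87
  ⌊1655/19^2⌋ = ⌊1655/361⌋ = 4
(the next term ⌊1655/19^3⌋ = 0, terminating the sum). Summing: v_19(1655!) = 87 + 4 = 91.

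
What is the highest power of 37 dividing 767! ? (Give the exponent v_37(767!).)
v_37(767!) = 20

Legendre's formula: v_p(n!) = Σ_{k ≥ 1} ⌊n / p^k⌋. For p = 37, n = 767, the terms are:
  ⌊767/37^1⌋ = ⌊767/37⌋ = 20
(the next term ⌊767/37^2⌋ = 0, terminating the sum). Summing: v_37(767!) = 20 = 20.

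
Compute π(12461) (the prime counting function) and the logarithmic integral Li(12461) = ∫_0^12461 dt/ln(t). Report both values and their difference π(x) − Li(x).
π(12461) = 1487;  Li(12461) ≈ 1510.08;  π(x) − Li(x) ≈ -23.08.

Direct count of primes ≤ 12461 gives π(12461) = 1487. Numerical evaluation of the logarithmic integral gives Li(12461) ≈ 1510.08. The difference π(x) − Li(x) ≈ -23.08 is typically negative for small/moderate x (Li(x) overestimates), though Littlewood's theorem shows this sign changes infinitely often.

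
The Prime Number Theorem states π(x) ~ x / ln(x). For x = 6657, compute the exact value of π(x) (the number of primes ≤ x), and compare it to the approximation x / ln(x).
π(6657) = 857;  x/ln(x) ≈ 756.18;  relative error ≈ 11.76%.

Directly count primes up to 6657: π(6657) = 857. The PNT approximation gives 6657/ln(6657) ≈ 6657/8.80342 ≈ 756.18. Relative error (π(x) − x/ln(x)) / π(x) ≈ 11.76%; the approximation is known to undercount slightly (Li(x) is a better estimate).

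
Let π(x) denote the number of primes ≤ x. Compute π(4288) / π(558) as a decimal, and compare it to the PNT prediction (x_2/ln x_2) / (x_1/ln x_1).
π(4288)/π(558) = 588/102 ≈ 5.7647;  PNT prediction ≈ 5.8109.

π(558) = 102 and π(4288) = 588, so π(4288)/π(558) ≈ 5.7647. The PNT-predicted ratio is (4288/ln(4288)) / (558/ln(558)) ≈ 5.8109. The two agree to within a few percent, as expected.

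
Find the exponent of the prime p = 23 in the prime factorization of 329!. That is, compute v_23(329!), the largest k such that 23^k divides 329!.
v_23(329!) = 14

Legendre's formula: v_p(n!) = Σ_{k ≥ 1} ⌊n / p^k⌋. For p = 23, n = 329, the terms are:
  ⌊329/23^1⌋ = ⌊329/23⌋ = 14
(the next term ⌊329/23^2⌋ = 0, terminating the sum). Summing: v_23(329!) = 14 = 14.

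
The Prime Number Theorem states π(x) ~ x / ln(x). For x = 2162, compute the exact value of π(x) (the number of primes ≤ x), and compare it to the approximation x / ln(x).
π(2162) = 326;  x/ln(x) ≈ 281.55;  relative error ≈ 13.63%.

Directly count primes up to 2162: π(2162) = 326. The PNT approximation gives 2162/ln(2162) ≈ 2162/7.67879 ≈ 281.55. Relative error (π(x) − x/ln(x)) / π(x) ≈ 13.63%; the approximation is known to undercount slightly (Li(x) is a better estimate).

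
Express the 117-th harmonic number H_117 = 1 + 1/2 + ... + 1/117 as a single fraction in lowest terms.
H_117 = 92871598140184128096692969865041386290666258684529/17379782769567790172972927968296006432665936992320

Direct summation: H_117 = 1 + 1/2 + ... + 1/117. The least common denominator is lcm(1, ..., 117) = 955888052326228459513511038256280353796626534577600; over this denominator the numerator is 955888052326228459513511038256280353796626534577600 + 477944026163114229756755519128140176898313267288800 + 318629350775409486504503679418760117932208844859200 + 238972013081557114878377759564070088449156633644400 + 191177610465245691902702207651256070759325306915520 + 159314675387704743252251839709380058966104422429600 + 136555436046604065644787291179468621970946647796800 + 119486006540778557439188879782035044224578316822200 + 106209783591803162168167893139586705977402948286400 + 95588805232622845951351103825628035379662653457760 + 86898913847838950864864639841480032163329684961600 + 79657337693852371626125919854690029483052211214800 + 73529850178940650731808541404329257984355887275200 + 68277718023302032822393645589734310985473323898400 + 63725870155081897300900735883752023586441768971840 + 59743003270389278719594439891017522112289158411100 + 56228708960366379971383002250369432576272149092800 + 53104891795901581084083946569793352988701474143200 + 50309897490854129448079528329277913357717186030400 + 47794402616311422975675551912814017689831326728880 + 45518478682201355214929097059822873990315549265600 + 43449456923919475432432319920740016081664842480800 + 41560350101140367804935262532881754512896805851200 + 39828668846926185813062959927345014741526105607400 + 38235522093049138380540441530251214151865061383104 + 36764925089470325365904270702164628992177943637600 + 35403261197267720722722631046528901992467649428800 + 34138859011651016411196822794867155492736661949200 + 32961656976766498603914173732975184613676777054400 + 31862935077540948650450367941876011793220884485920 + 30835098462136401919790678653428398509568597889600 + 29871501635194639359797219945508761056144579205550 + 28966304615946316954954879947160010721109894987200 + 28114354480183189985691501125184716288136074546400 + 27311087209320813128957458235893724394189329559360 + 26552445897950790542041973284896676494350737071600 + 25834812225033201608473271304223793345854771204800 + 25154948745427064724039764164638956678858593015200 + 24509950059646883577269513801443085994785295758400 + 23897201308155711487837775956407008844915663364440 + 23314342739664108768622220445275130580405525233600 + 22759239341100677607464548529911436995157774632800 + 22229954705261126965430489261773961716200617083200 + 21724728461959737716216159960370008040832421240400 + 21241956718360632433633578627917341195480589657280 + 20780175050570183902467631266440877256448402925600 + 20338043666515499138585341239495326676523968820800 + 19914334423463092906531479963672507370763052803700 + 19507919435229152234969613025638374567278092542400 + 19117761046524569190270220765125607075932530691552 + 18742902986788793323794334083456477525424049697600 + 18382462544735162682952135351082314496088971818800 + 18035623628796763387047378080307176486728802539200 + 17701630598633860361361315523264450996233824714400 + 17379782769567790172972927968296006432665936992320 + 17069429505825508205598411397433577746368330974600 + 16769965830284709816026509443092637785905728676800 + 16480828488383249301957086866487592306838388527200 + 16201492412308956940906966750106446674519093806400 + 15931467538770474325225183970938005896610442242960 + 15670295939774237041205098987807874652403713681600 + 15417549231068200959895339326714199254784298944800 + 15172826227400451738309699019940957996771849755200 + 14935750817597319679898609972754380528072289602775 + 14705970035788130146361708280865851596871177455040 + 14483152307973158477477439973580005360554947493600 + 14266985855615350141992702063526572444725769172800 + 14057177240091594992845750562592358144068037273200 + 13853450033713455934978420844293918170965601950400 + 13655543604660406564478729117946862197094664779680 + 13463212004594767035401563919102540194318683585600 + 13276222948975395271020986642448338247175368535800 + 13094356881181211774157685455565484298583925131200 + 12917406112516600804236635652111896672927385602400 + 12745174031016379460180147176750404717288353794368 + 12577474372713532362019882082319478339429296507600 + 12414130549691278694980662834497147451904240708800 + 12254975029823441788634756900721542997392647879200 + 12099848763623145057133051117168105744261095374400 + 11948600654077855743918887978203504422457831682220 + 11801087065755906907574210348842967330822549809600 + 11657171369832054384311110222637565290202762616800 + 11516723522002752524259169135617835587911163067200 + 11379619670550338803732274264955718497578887316400 + 11245741792073275994276600450073886515254429818560 + 11114977352630563482715244630886980858100308541600 + 10987218992255499534638057910991728204558925684800 + 10862364230979868858108079980185004020416210620200 + 10740315194676724264196753238834610716816028478400 + 10620978359180316216816789313958670597740294828640 + 10504264311277235818829791629189893997765126753600 + 10390087525285091951233815633220438628224201462800 + 10278366154045467306596892884476132836522865963200 + 10169021833257749569292670619747663338261984410400 + 10061979498170825889615905665855582671543437206080 + 9957167211731546453265739981836253685381526401850 + 9854516003363179994984649878930725296872438500800 + 9753959717614576117484806512819187283639046271200 + 9655434871982105651651626649053336907036631662400 + 9558880523262284595135110382562803537966265345776 + 9464238141843846133797138992636439146501252817600 + 9371451493394396661897167041728238762712024848800 + 9280466527439111257412728526760003434918704219200 + 9191231272367581341476067675541157248044485909400 + 9103695736440271042985819411964574798063109853120 + 9017811814398381693523689040153588243364401269600 + 8933533199310546350593561105198881811183425556800 + 8850815299316930180680657761632225498116912357200 + 8769615158956224399206523286754865631161711326400 + 8689891384783895086486463984148003216332968496160 + 8611604075011067202824423768074597781951590401600 + 8534714752912754102799205698716788873184165487300 + 8459186303771933270031071135011330564571916235200 + 8384982915142354908013254721546318892952864338400 + 8312070020228073560987052506576350902579361170240 + 8240414244191624650978543433243796153419194263600 + 8169983353215627859089837933814361998261765252800 = 5107937897710127045318113342577276245986644227649095, so H_117 = 5107937897710127045318113342577276245986644227649095/955888052326228459513511038256280353796626534577600; reducing by gcd(5107937897710127045318113342577276245986644227649095, 955888052326228459513511038256280353796626534577600) = 55 gives 92871598140184128096692969865041386290666258684529/17379782769567790172972927968296006432665936992320 ≈ 5.34366. (The PNT-adjacent estimate ln(117) + γ ≈ 5.33939 matches within O(1/n).)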